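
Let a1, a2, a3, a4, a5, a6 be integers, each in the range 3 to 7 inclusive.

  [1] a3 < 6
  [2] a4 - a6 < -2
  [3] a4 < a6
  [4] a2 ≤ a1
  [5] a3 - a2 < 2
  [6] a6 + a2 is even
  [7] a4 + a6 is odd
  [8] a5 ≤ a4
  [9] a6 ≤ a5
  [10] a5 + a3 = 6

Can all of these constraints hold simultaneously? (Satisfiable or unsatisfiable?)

Constraints 3, 8, and 9 give a4 < a6, a6 ≤ a5, a5 ≤ a4. Chaining: a4 < a6 ≤ a5 ≤ a4, which forces a4 < a4 — impossible.

Unsatisfiable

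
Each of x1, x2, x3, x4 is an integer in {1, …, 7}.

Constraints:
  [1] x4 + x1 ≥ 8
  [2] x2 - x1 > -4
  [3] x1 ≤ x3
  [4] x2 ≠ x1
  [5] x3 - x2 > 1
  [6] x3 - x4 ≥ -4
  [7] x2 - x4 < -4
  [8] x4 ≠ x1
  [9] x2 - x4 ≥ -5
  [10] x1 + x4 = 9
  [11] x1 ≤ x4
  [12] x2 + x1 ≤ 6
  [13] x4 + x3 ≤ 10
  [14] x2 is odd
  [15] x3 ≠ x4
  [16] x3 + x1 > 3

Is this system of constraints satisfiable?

Satisfiable

The assignment x1 = 3, x2 = 1, x3 = 3, x4 = 6 works:
  constraint 1 holds since x4 + x1 = 9.
  constraint 2 holds since x2 - x1 = -2.
The rest check out directly.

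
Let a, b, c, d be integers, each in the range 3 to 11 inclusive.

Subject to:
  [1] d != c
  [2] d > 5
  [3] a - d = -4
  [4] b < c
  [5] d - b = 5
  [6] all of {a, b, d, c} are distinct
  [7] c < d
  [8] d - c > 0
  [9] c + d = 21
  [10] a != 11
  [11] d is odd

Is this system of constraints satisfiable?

Satisfiable

One satisfying assignment is a = 7, b = 6, c = 10, d = 11.
For the less obvious constraints — constraint 3: a - d = -4; constraint 5: d - b = 5; constraint 8: d - c = 1 — and the others hold by inspection.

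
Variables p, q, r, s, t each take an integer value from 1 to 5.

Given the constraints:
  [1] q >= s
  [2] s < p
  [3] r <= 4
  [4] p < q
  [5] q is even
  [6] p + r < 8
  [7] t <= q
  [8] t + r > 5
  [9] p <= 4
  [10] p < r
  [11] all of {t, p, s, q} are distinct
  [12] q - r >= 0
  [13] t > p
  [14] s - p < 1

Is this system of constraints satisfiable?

Satisfiable

One satisfying assignment is p = 2, q = 4, r = 4, s = 1, t = 3.
For the less obvious constraints — constraint 6: p + r = 6; constraint 8: t + r = 7; constraint 12: q - r = 0 — and the others hold by inspection.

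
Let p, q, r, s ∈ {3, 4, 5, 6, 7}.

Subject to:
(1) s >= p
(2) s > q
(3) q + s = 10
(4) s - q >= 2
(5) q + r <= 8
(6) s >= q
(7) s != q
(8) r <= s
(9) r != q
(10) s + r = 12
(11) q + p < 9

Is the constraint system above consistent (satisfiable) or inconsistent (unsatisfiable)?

Satisfiable

One satisfying assignment is p = 4, q = 3, r = 5, s = 7.
For the less obvious constraints — constraint 3: q + s = 10; constraint 4: s - q = 4 — and the others hold by inspection.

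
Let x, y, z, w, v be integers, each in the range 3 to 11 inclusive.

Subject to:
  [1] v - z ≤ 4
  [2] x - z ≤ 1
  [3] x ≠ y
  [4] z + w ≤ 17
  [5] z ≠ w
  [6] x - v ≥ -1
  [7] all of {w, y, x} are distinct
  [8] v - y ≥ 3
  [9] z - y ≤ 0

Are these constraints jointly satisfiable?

Unsatisfiable

Constraints 2, 6, 8, and 9 give v − y ≥ 3, y − z ≥ 0, z − x ≥ -1, x − v ≥ -1.
Adding all 4 inequalities: the left sides telescope to 0, and the right sides sum to 3 + 0 + (-1) + (-1) = 1. So 0 ≥ 1, which is false.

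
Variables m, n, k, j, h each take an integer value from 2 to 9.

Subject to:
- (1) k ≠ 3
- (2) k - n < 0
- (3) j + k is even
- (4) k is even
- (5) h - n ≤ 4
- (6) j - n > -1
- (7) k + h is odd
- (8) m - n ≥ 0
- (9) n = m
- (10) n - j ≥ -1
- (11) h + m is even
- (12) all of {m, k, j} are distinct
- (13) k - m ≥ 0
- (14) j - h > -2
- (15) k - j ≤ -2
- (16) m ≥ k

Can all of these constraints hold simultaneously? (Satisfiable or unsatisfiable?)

Constraints 8, 10, 13, and 15 give k − m ≥ 0, m − n ≥ 0, n − j ≥ -1, j − k ≥ 2.
Adding all 4 inequalities: the left sides telescope to 0, and the right sides sum to 0 + 0 + (-1) + 2 = 1. So 0 ≥ 1, which is false.

Unsatisfiable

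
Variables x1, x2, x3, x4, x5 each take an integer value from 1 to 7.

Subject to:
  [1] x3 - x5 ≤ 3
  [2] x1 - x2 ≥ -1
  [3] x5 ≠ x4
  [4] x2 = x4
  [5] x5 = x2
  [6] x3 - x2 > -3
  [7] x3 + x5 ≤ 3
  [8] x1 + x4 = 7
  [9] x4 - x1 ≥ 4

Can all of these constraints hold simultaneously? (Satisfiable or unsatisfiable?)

From constraints 4 and 5, x5 = x2 = x4, so x5 = x4. But constraint 3 says x5 ≠ x4. Contradiction.

Unsatisfiable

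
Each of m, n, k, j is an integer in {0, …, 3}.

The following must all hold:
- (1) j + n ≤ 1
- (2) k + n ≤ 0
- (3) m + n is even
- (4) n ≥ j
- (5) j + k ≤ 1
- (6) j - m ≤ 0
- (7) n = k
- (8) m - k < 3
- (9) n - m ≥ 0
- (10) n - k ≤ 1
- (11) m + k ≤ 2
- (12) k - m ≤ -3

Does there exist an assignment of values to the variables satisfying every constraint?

Unsatisfiable

Constraints 9, 10, and 12 give k − n ≥ -1, n − m ≥ 0, m − k ≥ 3.
Adding all 3 inequalities: the left sides telescope to 0, and the right sides sum to (-1) + 0 + 3 = 2. So 0 ≥ 2, which is false.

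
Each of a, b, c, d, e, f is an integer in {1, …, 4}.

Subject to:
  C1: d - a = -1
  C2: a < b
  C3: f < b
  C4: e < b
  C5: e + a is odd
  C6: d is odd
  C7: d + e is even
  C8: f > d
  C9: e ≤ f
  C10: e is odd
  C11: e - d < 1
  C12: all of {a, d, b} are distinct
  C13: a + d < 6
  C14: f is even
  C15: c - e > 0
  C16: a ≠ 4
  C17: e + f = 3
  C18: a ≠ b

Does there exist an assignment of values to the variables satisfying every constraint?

Try a = 2, b = 3, c = 3, d = 1, e = 1, f = 2.
Check constraint 1: d - a = -1; constraint 11: e - d = 0; constraint 13: a + d = 3. The remaining constraints are straightforward to verify.

Satisfiable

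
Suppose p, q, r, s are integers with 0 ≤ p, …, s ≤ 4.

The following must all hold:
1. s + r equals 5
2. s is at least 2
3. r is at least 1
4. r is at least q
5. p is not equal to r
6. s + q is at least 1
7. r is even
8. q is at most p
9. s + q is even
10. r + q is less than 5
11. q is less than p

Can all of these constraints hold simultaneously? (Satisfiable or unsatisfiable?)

Satisfiable

Setting (p, q, r, s) = (4, 1, 2, 3) satisfies everything: constraint 1: s + r = 5; constraint 6: s + q = 4, and the others follow.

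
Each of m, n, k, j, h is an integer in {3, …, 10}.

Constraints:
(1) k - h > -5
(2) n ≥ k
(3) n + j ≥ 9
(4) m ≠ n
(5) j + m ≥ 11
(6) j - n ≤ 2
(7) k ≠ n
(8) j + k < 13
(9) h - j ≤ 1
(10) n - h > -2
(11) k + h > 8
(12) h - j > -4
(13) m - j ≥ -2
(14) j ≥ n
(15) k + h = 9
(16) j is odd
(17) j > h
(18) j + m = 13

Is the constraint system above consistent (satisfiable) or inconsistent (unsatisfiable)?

The assignment m = 6, n = 5, k = 3, j = 7, h = 6 works:
  constraint 1 holds since k - h = -3.
  constraint 3 holds since n + j = 12.
  constraint 5 holds since j + m = 13.
The rest check out directly.

Satisfiable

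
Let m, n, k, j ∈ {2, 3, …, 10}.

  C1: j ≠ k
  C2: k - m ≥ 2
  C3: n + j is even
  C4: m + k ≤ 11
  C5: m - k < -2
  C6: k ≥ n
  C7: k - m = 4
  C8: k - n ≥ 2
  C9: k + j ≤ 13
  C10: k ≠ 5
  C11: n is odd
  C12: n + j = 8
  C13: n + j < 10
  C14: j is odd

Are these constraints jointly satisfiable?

Satisfiable

Try m = 2, n = 3, k = 6, j = 5.
Check constraint 2: k - m = 4; constraint 4: m + k = 8; constraint 5: m - k = -4. The remaining constraints are straightforward to verify.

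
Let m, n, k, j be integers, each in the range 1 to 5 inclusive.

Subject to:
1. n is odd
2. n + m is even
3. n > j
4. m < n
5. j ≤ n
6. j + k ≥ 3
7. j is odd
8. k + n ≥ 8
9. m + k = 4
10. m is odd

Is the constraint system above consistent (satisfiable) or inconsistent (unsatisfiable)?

Satisfiable

Take m = 1, n = 5, k = 3, j = 3. Then constraint 6: j + k = 6; constraint 8: k + n = 8; constraint 9: m + k = 4, and every other listed constraint is also met.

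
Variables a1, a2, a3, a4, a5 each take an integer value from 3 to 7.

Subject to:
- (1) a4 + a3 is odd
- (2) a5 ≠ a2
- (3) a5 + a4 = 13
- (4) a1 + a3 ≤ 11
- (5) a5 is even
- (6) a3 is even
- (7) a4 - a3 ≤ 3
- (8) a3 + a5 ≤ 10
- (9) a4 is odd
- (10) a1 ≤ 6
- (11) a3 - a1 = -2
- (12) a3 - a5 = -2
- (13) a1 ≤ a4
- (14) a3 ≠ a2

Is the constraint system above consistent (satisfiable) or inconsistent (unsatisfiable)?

Satisfiable

The assignment a1 = 6, a2 = 5, a3 = 4, a4 = 7, a5 = 6 works:
  constraint 3 holds since a5 + a4 = 13.
  constraint 4 holds since a1 + a3 = 10.
The rest check out directly.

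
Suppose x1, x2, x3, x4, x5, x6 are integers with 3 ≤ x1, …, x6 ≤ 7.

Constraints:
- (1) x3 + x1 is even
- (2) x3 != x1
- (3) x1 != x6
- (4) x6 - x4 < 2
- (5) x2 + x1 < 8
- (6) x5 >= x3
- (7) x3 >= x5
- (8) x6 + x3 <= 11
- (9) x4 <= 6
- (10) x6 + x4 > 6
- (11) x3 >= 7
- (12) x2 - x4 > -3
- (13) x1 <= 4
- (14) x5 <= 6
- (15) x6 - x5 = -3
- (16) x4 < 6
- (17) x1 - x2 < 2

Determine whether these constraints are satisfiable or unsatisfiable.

From constraint 11: x3 ≥ 7. From constraints 6 and 14: x3 ≤ x5 and x5 ≤ 6, so x3 ≤ 6. But 6 < 7, so no value of x3 works.

Unsatisfiable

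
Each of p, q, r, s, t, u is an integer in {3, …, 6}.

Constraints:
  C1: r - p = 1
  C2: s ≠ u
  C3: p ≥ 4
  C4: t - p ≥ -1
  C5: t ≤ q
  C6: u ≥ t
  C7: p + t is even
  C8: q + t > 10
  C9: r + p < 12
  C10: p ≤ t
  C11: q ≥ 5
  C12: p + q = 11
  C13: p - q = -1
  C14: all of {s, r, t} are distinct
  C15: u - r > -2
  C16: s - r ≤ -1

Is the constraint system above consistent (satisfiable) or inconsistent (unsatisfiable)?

Satisfiable

Take p = 5, q = 6, r = 6, s = 4, t = 5, u = 5. Then constraint 1: r - p = 1; constraint 4: t - p = 0, and every other listed constraint is also met.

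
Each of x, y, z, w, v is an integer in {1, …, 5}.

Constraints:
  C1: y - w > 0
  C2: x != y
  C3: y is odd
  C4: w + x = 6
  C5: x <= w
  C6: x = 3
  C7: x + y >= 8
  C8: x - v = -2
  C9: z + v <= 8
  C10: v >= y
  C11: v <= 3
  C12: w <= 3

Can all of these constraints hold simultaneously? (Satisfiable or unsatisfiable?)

From constraints 5 and 12: x ≤ w ≤ 3. From constraints 10 and 11: y ≤ v ≤ 3. Hence x + y ≤ 6. But constraint 7 requires x + y ≥ 8, and 8 > 6. Contradiction.

Unsatisfiable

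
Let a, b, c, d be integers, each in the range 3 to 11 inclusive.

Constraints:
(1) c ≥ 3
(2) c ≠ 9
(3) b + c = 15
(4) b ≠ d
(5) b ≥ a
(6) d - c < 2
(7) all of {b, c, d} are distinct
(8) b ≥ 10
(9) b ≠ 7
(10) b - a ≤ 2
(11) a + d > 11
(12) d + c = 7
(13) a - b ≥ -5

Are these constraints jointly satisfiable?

Satisfiable

The assignment a = 9, b = 11, c = 4, d = 3 works:
  constraint 3 holds since b + c = 15.
  constraint 6 holds since d - c = -1.
  constraint 10 holds since b - a = 2.
The rest check out directly.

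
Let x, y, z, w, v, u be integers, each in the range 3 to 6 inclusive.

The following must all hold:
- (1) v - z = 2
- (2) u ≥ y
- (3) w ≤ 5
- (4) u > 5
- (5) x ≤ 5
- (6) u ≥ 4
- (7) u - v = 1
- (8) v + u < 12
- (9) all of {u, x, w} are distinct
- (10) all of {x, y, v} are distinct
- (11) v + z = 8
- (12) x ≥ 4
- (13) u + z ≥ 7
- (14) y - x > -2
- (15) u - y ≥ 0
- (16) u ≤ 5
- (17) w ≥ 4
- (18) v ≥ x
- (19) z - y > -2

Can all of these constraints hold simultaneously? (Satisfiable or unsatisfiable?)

Constraints 3, 5, 6, 12, 16, and 17 confine each of u, x, w to the 2 values {4, 5}.
Constraint 9 requires all 3 of them to be distinct, but only 2 values are available — impossible by the pigeonhole principle.

Unsatisfiable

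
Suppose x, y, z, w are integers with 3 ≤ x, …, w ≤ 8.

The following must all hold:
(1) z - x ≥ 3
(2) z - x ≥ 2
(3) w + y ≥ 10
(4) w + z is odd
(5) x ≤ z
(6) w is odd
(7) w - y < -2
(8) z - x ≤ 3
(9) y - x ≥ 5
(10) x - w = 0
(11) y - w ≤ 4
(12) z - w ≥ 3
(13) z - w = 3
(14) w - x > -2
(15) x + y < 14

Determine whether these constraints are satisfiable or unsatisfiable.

Constraints 8, 9, 11, and 12 give x − z ≥ -3, z − w ≥ 3, w − y ≥ -4, y − x ≥ 5.
Adding all 4 inequalities: the left sides telescope to 0, and the right sides sum to (-3) + 3 + (-4) + 5 = 1. So 0 ≥ 1, which is false.

Unsatisfiable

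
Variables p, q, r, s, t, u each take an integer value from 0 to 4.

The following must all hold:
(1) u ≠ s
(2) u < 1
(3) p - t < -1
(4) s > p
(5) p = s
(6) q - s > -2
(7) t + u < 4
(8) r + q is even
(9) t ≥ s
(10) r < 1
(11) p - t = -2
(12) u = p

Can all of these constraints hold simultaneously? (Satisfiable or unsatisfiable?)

From constraints 5 and 12, u = p = s, so u = s. But constraint 1 says u ≠ s. Contradiction.

Unsatisfiable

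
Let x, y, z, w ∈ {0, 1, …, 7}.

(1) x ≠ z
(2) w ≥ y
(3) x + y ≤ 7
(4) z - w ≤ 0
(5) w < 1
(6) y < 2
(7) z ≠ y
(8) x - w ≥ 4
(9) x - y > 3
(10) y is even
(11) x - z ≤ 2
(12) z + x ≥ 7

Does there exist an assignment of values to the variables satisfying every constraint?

Unsatisfiable

Constraints 4, 8, and 11 give w − z ≥ 0, z − x ≥ -2, x − w ≥ 4.
Adding all 3 inequalities: the left sides telescope to 0, and the right sides sum to 0 + (-2) + 4 = 2. So 0 ≥ 2, which is false.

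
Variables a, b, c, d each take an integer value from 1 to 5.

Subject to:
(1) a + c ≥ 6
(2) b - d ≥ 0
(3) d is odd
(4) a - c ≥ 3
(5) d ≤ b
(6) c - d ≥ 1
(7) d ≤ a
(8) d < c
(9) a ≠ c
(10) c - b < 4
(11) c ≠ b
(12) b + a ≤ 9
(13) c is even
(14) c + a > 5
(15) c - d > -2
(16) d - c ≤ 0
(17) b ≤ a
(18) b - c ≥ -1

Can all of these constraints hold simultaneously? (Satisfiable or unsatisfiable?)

Satisfiable

Try a = 5, b = 1, c = 2, d = 1.
Check constraint 1: a + c = 7; constraint 2: b - d = 0. The remaining constraints are straightforward to verify.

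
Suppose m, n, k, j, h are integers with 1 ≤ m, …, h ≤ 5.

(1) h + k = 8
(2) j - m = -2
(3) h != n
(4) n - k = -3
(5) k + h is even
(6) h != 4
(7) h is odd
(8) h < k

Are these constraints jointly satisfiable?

Satisfiable

Try m = 3, n = 2, k = 5, j = 1, h = 3.
Check constraint 1: h + k = 8; constraint 2: j - m = -2. The remaining constraints are straightforward to verify.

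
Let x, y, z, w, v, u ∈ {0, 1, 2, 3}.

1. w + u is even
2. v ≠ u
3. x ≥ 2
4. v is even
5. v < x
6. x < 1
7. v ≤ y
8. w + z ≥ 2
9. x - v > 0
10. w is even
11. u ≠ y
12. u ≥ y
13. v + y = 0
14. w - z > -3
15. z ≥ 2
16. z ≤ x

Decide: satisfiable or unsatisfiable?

Unsatisfiable

From constraints 15 and 16: x ≥ z and z ≥ 2, so x ≥ 2. From constraint 6: x ≤ 0. But 0 < 2, so no value of x works.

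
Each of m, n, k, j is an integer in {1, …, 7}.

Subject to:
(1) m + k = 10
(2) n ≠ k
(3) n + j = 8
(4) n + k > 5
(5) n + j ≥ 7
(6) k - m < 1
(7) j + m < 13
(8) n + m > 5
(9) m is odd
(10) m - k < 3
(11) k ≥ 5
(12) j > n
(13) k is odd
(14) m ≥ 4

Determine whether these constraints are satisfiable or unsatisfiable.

Setting (m, n, k, j) = (5, 1, 5, 7) satisfies everything: constraint 1: m + k = 10; constraint 3: n + j = 8; constraint 4: n + k = 6, and the others follow.

Satisfiable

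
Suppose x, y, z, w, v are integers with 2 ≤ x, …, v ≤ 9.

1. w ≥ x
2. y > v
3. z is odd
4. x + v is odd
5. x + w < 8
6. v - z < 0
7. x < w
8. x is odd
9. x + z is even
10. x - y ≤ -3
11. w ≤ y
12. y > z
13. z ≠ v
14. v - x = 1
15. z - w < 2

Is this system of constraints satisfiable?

Setting (x, y, z, w, v) = (3, 7, 5, 4, 4) satisfies everything: constraint 5: x + w = 7; constraint 6: v - z = -1; constraint 10: x - y = -4, and the others follow.

Satisfiable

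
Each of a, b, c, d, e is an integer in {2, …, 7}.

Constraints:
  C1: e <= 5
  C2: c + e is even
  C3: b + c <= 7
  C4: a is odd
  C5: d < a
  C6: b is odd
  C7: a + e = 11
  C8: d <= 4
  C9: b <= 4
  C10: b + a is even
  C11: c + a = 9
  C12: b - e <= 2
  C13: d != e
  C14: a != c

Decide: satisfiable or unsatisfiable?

Take a = 7, b = 3, c = 2, d = 2, e = 4. Then constraint 3: b + c = 5; constraint 7: a + e = 11, and every other listed constraint is also met.

Satisfiable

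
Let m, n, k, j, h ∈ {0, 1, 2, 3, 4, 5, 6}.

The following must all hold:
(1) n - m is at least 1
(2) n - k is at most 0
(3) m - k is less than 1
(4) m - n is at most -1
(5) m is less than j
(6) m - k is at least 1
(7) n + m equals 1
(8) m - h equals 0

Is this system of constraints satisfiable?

Unsatisfiable

Constraints 1, 2, and 6 give k − n ≥ 0, n − m ≥ 1, m − k ≥ 1.
Adding all 3 inequalities: the left sides telescope to 0, and the right sides sum to 0 + 1 + 1 = 2. So 0 ≥ 2, which is false.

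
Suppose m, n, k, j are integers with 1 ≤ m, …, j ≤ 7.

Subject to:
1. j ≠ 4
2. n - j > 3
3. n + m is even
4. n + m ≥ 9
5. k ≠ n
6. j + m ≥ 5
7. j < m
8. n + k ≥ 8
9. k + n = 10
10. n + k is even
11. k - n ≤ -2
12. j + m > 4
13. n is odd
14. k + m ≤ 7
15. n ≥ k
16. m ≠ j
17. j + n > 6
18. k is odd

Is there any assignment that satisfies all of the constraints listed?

The assignment m = 3, n = 7, k = 3, j = 2 works:
  constraint 2 holds since n - j = 5.
  constraint 4 holds since n + m = 10.
The rest check out directly.

Satisfiable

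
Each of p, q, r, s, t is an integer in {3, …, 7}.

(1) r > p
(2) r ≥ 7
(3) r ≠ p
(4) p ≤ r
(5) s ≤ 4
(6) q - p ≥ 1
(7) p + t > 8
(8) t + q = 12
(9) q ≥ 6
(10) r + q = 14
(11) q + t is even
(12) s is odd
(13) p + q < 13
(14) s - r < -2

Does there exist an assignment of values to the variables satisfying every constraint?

Setting (p, q, r, s, t) = (5, 7, 7, 3, 5) satisfies everything: constraint 6: q - p = 2; constraint 7: p + t = 10, and the others follow.

Satisfiable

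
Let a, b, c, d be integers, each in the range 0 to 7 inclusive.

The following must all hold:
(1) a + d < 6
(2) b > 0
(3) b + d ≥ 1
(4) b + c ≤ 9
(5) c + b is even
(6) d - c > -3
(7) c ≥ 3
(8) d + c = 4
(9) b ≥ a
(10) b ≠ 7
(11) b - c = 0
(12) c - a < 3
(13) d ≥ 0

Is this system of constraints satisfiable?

One satisfying assignment is a = 3, b = 3, c = 3, d = 1.
For the less obvious constraints — constraint 1: a + d = 4; constraint 3: b + d = 4; constraint 4: b + c = 6 — and the others hold by inspection.

Satisfiable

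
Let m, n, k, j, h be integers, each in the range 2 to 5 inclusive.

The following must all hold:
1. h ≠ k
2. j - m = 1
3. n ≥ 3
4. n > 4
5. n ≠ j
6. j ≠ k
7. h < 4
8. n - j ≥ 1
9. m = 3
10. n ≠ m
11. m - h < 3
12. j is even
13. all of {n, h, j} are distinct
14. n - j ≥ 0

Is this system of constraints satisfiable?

Take m = 3, n = 5, k = 2, j = 4, h = 3. Then constraint 2: j - m = 1; constraint 8: n - j = 1, and every other listed constraint is also met.

Satisfiable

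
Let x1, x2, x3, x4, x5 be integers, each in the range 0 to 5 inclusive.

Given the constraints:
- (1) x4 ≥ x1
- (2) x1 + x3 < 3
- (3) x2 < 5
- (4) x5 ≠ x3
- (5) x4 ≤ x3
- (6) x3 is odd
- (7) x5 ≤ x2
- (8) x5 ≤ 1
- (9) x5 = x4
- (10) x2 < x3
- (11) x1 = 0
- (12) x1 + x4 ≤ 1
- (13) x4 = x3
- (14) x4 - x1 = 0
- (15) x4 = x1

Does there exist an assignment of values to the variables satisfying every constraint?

Unsatisfiable

From constraints 9 and 13, x5 = x4 = x3, so x5 = x3. But constraint 4 says x5 ≠ x3. Contradiction.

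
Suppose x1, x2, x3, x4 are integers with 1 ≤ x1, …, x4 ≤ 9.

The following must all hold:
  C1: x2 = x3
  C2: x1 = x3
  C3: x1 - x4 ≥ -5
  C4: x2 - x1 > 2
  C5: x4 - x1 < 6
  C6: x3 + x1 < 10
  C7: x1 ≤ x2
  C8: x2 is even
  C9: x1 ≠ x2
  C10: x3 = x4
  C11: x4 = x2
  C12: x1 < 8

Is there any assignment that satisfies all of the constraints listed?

Unsatisfiable

From constraints 2, 10, and 11, x1 = x3 = x4 = x2, so x1 = x2. But constraint 9 says x1 ≠ x2. Contradiction.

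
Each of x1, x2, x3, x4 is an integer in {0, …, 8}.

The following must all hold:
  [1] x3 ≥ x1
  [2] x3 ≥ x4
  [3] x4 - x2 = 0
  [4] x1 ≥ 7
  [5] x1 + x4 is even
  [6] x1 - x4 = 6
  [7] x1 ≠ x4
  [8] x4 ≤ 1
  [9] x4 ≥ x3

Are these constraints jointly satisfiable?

Unsatisfiable

From constraints 1 and 4: x3 ≥ x1 and x1 ≥ 7, so x3 ≥ 7. From constraints 8 and 9: x3 ≤ x4 and x4 ≤ 1, so x3 ≤ 1. But 1 < 7, so no value of x3 works.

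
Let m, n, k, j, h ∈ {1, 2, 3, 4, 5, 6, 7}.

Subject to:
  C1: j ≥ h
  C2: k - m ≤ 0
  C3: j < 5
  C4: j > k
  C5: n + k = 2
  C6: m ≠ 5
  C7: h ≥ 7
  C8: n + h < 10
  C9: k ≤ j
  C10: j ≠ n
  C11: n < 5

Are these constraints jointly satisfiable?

Unsatisfiable

From constraints 1 and 7: j ≥ h and h ≥ 7, so j ≥ 7. From constraint 3: j ≤ 4. But 4 < 7, so no value of j works.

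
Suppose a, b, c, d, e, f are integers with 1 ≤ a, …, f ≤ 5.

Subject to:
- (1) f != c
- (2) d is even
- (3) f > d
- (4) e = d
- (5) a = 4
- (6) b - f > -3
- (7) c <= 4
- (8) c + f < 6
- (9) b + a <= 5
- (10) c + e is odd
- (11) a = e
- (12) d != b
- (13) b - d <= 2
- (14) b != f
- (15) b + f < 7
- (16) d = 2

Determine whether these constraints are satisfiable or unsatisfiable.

Constraint 5 fixes a = 4 and constraint 16 fixes d = 2. Constraints 4 and 11 give a = e = d, so a = d. But 4 ≠ 2 — contradiction.

Unsatisfiable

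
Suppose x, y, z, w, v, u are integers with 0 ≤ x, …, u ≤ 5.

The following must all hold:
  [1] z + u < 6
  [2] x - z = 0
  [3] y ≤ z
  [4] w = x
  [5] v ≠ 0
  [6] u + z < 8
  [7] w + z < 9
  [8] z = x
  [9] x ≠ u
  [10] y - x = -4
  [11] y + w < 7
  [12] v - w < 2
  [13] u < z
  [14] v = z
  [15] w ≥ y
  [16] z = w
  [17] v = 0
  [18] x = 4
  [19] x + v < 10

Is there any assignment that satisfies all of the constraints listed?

Constraint 17 fixes v = 0 and constraint 18 fixes x = 4. Constraints 4, 14, and 16 give v = z = w = x, so v = x. But 0 ≠ 4 — contradiction.

Unsatisfiable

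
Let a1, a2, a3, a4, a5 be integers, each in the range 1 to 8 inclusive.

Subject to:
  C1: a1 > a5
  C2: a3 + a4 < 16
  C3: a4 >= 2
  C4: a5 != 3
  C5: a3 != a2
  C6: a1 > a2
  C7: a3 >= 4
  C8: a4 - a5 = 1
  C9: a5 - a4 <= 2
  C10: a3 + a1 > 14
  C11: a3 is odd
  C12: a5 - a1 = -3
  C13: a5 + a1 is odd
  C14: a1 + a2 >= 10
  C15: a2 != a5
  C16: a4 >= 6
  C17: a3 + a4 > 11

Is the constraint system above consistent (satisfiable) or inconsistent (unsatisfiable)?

Satisfiable

One satisfying assignment is a1 = 8, a2 = 2, a3 = 7, a4 = 6, a5 = 5.
For the less obvious constraints — constraint 2: a3 + a4 = 13; constraint 8: a4 - a5 = 1 — and the others hold by inspection.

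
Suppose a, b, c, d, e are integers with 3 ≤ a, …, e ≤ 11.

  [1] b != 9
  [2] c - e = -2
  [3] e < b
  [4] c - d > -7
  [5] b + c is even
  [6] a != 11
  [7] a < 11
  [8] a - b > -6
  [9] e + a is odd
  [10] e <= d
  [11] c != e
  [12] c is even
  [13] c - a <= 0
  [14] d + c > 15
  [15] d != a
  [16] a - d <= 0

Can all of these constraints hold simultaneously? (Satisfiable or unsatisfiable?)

Satisfiable

Try a = 7, b = 10, c = 6, d = 10, e = 8.
Check constraint 2: c - e = -2; constraint 4: c - d = -4. The remaining constraints are straightforward to verify.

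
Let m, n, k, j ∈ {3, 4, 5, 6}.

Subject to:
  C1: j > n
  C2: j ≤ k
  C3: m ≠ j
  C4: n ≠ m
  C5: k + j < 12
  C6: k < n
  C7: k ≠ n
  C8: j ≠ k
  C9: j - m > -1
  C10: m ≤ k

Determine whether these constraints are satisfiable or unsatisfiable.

Constraints 1, 2, and 6 give k < n, n < j, j ≤ k. Chaining: k < n < j ≤ k, which forces k < k — impossible.

Unsatisfiable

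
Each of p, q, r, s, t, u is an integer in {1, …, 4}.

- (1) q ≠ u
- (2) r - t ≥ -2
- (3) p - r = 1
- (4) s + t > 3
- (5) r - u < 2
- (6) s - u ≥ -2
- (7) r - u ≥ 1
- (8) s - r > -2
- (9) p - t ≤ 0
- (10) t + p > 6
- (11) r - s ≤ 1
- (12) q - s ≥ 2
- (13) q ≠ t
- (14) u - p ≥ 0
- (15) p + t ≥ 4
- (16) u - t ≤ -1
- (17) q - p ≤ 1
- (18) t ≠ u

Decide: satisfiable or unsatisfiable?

Unsatisfiable

Constraints 7, 11, 12, 14, and 17 give r − u ≥ 1, u − p ≥ 0, p − q ≥ -1, q − s ≥ 2, s − r ≥ -1.
Adding all 5 inequalities: the left sides telescope to 0, and the right sides sum to 1 + 0 + (-1) + 2 + (-1) = 1. So 0 ≥ 1, which is false.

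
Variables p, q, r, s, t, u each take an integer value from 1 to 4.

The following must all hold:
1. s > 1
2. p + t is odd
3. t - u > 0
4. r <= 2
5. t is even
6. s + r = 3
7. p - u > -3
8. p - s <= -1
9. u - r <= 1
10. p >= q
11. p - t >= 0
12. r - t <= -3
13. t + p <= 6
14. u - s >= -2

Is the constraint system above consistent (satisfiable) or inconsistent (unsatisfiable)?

Unsatisfiable

Constraints 8, 9, 11, 12, and 14 give r − u ≥ -1, u − s ≥ -2, s − p ≥ 1, p − t ≥ 0, t − r ≥ 3.
Adding all 5 inequalities: the left sides telescope to 0, and the right sides sum to (-1) + (-2) + 1 + 0 + 3 = 1. So 0 ≥ 1, which is false.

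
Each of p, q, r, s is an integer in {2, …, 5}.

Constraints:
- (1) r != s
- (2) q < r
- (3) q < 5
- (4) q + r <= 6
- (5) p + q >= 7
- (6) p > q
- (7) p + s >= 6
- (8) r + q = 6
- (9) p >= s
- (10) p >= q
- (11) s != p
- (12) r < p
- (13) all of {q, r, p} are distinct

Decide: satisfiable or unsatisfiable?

Satisfiable

The assignment p = 5, q = 2, r = 4, s = 2 works:
  constraint 4 holds since q + r = 6.
  constraint 5 holds since p + q = 7.
  constraint 7 holds since p + s = 7.
The rest check out directly.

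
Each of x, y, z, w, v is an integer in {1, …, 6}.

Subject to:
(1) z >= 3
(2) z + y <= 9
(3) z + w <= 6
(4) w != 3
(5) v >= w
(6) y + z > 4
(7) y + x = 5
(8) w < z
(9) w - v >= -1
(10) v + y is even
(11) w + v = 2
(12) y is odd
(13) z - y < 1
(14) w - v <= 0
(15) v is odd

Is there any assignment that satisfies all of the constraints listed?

One satisfying assignment is x = 2, y = 3, z = 3, w = 1, v = 1.
For the less obvious constraints — constraint 2: z + y = 6; constraint 3: z + w = 4; constraint 6: y + z = 6 — and the others hold by inspection.

Satisfiable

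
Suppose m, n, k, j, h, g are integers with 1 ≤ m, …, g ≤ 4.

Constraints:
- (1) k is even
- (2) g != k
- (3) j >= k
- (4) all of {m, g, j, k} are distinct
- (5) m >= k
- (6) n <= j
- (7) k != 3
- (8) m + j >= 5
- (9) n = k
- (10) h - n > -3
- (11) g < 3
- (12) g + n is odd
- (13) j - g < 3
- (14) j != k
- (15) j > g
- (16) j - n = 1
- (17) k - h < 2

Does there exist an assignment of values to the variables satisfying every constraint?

Satisfiable

Take m = 4, n = 2, k = 2, j = 3, h = 1, g = 1. Then constraint 8: m + j = 7; constraint 10: h - n = -1, and every other listed constraint is also met.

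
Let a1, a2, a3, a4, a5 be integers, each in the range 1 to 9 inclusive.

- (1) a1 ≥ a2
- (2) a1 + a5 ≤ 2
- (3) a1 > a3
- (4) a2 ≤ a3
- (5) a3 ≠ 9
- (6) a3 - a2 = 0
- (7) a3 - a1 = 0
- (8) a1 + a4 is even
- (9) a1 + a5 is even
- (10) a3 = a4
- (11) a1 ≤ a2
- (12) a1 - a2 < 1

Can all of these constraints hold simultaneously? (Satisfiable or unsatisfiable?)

Constraints 3, 4, and 11 give a1 ≤ a2, a2 ≤ a3, a3 < a1. Chaining: a1 ≤ a2 ≤ a3 < a1, which forces a1 < a1 — impossible.

Unsatisfiable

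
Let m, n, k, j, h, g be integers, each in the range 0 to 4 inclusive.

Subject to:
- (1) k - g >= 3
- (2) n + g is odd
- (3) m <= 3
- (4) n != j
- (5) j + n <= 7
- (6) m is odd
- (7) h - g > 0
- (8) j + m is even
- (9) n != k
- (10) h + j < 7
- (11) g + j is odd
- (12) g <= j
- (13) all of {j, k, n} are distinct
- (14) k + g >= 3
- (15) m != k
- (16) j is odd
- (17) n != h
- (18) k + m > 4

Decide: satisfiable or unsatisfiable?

One satisfying assignment is m = 3, n = 1, k = 4, j = 3, h = 3, g = 0.
For the less obvious constraints — constraint 1: k - g = 4; constraint 5: j + n = 4 — and the others hold by inspection.

Satisfiable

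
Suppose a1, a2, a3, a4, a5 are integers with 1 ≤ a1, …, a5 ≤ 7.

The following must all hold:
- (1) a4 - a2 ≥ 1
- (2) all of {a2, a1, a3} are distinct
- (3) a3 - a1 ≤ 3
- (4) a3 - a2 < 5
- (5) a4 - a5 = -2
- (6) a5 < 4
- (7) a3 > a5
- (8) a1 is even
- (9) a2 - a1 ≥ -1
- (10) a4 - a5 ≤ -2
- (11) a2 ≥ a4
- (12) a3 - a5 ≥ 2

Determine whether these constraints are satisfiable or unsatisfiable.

Unsatisfiable

Constraints 1, 3, 9, 10, and 12 give a3 − a5 ≥ 2, a5 − a4 ≥ 2, a4 − a2 ≥ 1, a2 − a1 ≥ -1, a1 − a3 ≥ -3.
Adding all 5 inequalities: the left sides telescope to 0, and the right sides sum to 2 + 2 + 1 + (-1) + (-3) = 1. So 0 ≥ 1, which is false.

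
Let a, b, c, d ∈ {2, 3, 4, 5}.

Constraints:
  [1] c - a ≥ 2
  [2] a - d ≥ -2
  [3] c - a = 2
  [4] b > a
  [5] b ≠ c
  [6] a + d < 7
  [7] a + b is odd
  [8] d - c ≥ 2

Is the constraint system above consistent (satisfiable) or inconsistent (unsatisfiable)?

Constraints 1, 2, and 8 give a − d ≥ -2, d − c ≥ 2, c − a ≥ 2.
Adding all 3 inequalities: the left sides telescope to 0, and the right sides sum to (-2) + 2 + 2 = 2. So 0 ≥ 2, which is false.

Unsatisfiable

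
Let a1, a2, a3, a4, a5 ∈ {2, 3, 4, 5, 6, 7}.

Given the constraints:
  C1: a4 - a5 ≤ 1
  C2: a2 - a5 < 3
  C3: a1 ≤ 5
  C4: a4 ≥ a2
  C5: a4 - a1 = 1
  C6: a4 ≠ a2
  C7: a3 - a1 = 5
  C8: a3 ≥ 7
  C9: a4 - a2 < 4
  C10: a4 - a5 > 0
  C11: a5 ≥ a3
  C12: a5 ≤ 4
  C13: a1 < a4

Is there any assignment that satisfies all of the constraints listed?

Unsatisfiable

From constraint 8: a3 ≥ 7. From constraints 11 and 12: a3 ≤ a5 and a5 ≤ 4, so a3 ≤ 4. But 4 < 7, so no value of a3 works.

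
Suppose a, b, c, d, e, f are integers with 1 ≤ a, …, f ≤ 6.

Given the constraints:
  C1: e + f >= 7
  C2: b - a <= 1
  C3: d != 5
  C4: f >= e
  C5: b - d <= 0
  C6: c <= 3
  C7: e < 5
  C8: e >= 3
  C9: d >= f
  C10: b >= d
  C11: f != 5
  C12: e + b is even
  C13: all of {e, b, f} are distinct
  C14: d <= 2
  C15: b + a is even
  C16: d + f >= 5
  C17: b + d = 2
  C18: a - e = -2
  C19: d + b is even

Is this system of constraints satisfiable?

Unsatisfiable

From constraints 4 and 8: f ≥ e and e ≥ 3, so f ≥ 3. From constraints 9 and 14: f ≤ d and d ≤ 2, so f ≤ 2. But 2 < 3, so no value of f works.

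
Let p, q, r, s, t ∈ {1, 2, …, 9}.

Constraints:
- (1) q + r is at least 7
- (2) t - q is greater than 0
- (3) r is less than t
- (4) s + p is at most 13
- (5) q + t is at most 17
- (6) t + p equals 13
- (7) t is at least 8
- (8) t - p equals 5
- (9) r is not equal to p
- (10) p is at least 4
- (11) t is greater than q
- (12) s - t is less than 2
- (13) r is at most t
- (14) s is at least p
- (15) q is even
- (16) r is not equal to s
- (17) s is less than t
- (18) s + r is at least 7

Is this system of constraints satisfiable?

The assignment p = 4, q = 6, r = 1, s = 8, t = 9 works:
  constraint 1 holds since q + r = 7.
  constraint 2 holds since t - q = 3.
The rest check out directly.

Satisfiable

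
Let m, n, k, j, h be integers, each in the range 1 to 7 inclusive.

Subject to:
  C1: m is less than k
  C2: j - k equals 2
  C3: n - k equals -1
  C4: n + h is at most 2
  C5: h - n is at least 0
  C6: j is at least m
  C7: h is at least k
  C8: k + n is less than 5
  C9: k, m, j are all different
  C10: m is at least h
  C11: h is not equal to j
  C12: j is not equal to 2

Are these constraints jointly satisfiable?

Unsatisfiable

Constraints 1, 7, and 10 give h ≤ m, m < k, k ≤ h. Chaining: h ≤ m < k ≤ h, which forces h < h — impossible.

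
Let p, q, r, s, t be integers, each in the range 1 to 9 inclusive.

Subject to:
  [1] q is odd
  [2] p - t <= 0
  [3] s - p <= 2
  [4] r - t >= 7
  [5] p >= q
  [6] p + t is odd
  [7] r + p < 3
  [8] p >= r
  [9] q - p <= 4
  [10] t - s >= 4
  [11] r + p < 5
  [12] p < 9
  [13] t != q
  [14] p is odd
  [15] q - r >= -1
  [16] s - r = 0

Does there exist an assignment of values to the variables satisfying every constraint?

Unsatisfiable

Constraints 2, 4, 9, and 15 give r − t ≥ 7, t − p ≥ 0, p − q ≥ -4, q − r ≥ -1.
Adding all 4 inequalities: the left sides telescope to 0, and the right sides sum to 7 + 0 + (-4) + (-1) = 2. So 0 ≥ 2, which is false.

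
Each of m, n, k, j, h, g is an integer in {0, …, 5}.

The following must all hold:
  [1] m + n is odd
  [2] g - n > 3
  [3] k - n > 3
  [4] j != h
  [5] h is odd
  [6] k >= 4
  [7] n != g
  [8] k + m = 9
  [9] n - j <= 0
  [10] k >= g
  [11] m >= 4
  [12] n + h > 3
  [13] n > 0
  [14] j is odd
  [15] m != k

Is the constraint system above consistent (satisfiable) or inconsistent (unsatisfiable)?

Satisfiable

One satisfying assignment is m = 4, n = 1, k = 5, j = 3, h = 5, g = 5.
For the less obvious constraints — constraint 2: g - n = 4; constraint 3: k - n = 4 — and the others hold by inspection.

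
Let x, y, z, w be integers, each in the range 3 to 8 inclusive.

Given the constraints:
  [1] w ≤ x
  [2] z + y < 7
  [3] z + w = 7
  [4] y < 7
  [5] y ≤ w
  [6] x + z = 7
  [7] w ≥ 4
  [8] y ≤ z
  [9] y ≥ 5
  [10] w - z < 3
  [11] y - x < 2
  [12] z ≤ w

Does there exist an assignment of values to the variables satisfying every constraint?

From constraints 1 and 7: x ≥ w ≥ 4. From constraints 8 and 9: z ≥ y ≥ 5. Hence x + z ≥ 9. But constraint 6 requires x + z = 7, and 7 < 9. Contradiction.

Unsatisfiable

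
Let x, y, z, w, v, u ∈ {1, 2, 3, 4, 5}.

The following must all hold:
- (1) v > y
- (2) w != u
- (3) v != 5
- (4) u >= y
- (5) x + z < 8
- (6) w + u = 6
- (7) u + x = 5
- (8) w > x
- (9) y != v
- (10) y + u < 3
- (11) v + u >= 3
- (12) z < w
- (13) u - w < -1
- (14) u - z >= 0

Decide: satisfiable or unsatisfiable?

Satisfiable

One satisfying assignment is x = 4, y = 1, z = 1, w = 5, v = 4, u = 1.
For the less obvious constraints — constraint 5: x + z = 5; constraint 6: w + u = 6 — and the others hold by inspection.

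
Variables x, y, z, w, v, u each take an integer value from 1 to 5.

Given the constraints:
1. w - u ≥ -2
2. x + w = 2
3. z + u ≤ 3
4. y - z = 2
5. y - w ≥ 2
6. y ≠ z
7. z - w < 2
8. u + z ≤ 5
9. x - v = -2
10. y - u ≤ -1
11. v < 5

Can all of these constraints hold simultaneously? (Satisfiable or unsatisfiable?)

Unsatisfiable

Constraints 1, 5, and 10 give u − y ≥ 1, y − w ≥ 2, w − u ≥ -2.
Adding all 3 inequalities: the left sides telescope to 0, and the right sides sum to 1 + 2 + (-2) = 1. So 0 ≥ 1, which is false.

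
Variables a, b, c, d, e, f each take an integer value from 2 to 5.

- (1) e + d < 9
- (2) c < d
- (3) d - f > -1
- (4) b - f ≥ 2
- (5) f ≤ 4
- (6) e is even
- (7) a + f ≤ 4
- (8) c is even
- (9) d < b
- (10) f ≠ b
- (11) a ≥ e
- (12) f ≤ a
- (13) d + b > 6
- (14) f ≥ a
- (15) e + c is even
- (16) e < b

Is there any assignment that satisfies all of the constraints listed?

Try a = 2, b = 5, c = 2, d = 4, e = 2, f = 2.
Check constraint 1: e + d = 6; constraint 3: d - f = 2; constraint 4: b - f = 3. The remaining constraints are straightforward to verify.

Satisfiable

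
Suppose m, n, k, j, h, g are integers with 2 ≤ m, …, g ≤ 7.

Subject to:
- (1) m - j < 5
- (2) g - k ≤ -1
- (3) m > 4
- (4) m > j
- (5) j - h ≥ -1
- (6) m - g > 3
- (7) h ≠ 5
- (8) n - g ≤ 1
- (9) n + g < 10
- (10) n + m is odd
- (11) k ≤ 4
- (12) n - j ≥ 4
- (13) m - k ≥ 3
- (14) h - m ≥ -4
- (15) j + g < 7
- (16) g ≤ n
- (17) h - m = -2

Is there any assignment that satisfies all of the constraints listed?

Unsatisfiable

Constraints 2, 5, 8, 12, 13, and 14 give n − j ≥ 4, j − h ≥ -1, h − m ≥ -4, m − k ≥ 3, k − g ≥ 1, g − n ≥ -1.
Adding all 6 inequalities: the left sides telescope to 0, and the right sides sum to 4 + (-1) + (-4) + 3 + 1 + (-1) = 2. So 0 ≥ 2, which is false.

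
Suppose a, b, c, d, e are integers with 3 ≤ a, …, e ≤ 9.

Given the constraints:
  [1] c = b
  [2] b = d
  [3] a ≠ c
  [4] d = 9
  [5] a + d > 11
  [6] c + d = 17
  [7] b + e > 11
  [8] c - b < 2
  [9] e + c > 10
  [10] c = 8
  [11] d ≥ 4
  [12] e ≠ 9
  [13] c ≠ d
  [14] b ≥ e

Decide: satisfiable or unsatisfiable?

Constraint 10 fixes c = 8 and constraint 4 fixes d = 9. Constraints 1 and 2 give c = b = d, so c = d. But 8 ≠ 9 — contradiction.

Unsatisfiable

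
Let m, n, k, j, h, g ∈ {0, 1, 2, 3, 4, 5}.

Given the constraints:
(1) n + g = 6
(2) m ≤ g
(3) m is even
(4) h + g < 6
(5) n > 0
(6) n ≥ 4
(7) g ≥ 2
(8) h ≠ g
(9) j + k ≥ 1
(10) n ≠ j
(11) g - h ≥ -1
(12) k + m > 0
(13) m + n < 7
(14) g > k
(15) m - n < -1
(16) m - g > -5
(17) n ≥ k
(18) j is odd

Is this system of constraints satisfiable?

Setting (m, n, k, j, h, g) = (0, 4, 1, 1, 3, 2) satisfies everything: constraint 1: n + g = 6; constraint 4: h + g = 5; constraint 9: j + k = 2, and the others follow.

Satisfiable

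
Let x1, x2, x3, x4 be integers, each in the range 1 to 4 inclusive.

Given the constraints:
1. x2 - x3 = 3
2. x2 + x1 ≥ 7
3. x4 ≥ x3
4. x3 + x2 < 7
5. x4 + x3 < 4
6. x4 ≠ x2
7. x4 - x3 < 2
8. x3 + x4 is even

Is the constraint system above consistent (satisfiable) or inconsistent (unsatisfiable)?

One satisfying assignment is x1 = 4, x2 = 4, x3 = 1, x4 = 1.
For the less obvious constraints — constraint 1: x2 - x3 = 3; constraint 2: x2 + x1 = 8 — and the others hold by inspection.

Satisfiable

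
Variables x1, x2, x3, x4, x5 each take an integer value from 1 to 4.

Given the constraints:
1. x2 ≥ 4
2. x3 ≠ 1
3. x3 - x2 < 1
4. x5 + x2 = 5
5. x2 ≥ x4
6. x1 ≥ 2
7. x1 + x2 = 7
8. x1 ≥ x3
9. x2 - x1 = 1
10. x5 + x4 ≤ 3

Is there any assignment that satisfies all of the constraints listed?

The assignment x1 = 3, x2 = 4, x3 = 3, x4 = 1, x5 = 1 works:
  constraint 3 holds since x3 - x2 = -1.
  constraint 4 holds since x5 + x2 = 5.
The rest check out directly.

Satisfiable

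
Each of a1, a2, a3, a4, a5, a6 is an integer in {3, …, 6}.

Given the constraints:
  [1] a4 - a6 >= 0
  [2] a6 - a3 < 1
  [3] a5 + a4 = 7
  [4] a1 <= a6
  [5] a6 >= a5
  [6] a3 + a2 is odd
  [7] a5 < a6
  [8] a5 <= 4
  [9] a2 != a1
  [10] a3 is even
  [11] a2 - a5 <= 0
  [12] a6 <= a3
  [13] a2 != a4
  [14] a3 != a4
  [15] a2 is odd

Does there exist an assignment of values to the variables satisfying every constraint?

The assignment a1 = 4, a2 = 3, a3 = 6, a4 = 4, a5 = 3, a6 = 4 works:
  constraint 1 holds since a4 - a6 = 0.
  constraint 2 holds since a6 - a3 = -2.
  constraint 3 holds since a5 + a4 = 7.
The rest check out directly.

Satisfiable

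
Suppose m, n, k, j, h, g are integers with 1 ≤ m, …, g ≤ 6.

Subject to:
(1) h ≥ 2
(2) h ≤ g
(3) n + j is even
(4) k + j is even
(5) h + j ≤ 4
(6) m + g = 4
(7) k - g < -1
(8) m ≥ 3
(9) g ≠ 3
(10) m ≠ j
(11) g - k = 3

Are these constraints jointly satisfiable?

From constraint 8: m ≥ 3. From constraints 1 and 2: g ≥ h ≥ 2. Hence m + g ≥ 5. But constraint 6 requires m + g = 4, and 4 < 5. Contradiction.

Unsatisfiable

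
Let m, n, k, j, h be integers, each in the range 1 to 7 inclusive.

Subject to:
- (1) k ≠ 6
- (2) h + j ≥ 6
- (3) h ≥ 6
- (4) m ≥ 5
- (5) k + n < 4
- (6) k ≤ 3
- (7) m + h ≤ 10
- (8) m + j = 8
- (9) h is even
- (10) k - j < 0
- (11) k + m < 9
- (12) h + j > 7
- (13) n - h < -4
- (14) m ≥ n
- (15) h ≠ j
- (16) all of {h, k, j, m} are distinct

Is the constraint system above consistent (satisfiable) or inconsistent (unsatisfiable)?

Unsatisfiable

From constraint 4: m ≥ 5. From constraint 3: h ≥ 6. Hence m + h ≥ 11. But constraint 7 requires m + h ≤ 10, and 10 < 11. Contradiction.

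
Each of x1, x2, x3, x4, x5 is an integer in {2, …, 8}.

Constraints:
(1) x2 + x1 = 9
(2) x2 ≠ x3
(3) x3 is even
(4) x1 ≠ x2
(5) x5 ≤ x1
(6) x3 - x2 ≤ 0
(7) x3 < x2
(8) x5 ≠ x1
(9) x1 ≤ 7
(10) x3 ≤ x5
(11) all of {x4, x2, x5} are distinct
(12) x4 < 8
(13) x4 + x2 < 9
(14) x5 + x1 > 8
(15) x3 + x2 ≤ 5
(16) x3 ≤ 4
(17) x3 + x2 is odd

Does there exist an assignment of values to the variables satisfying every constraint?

Satisfiable

Try x1 = 6, x2 = 3, x3 = 2, x4 = 4, x5 = 5.
Check constraint 1: x2 + x1 = 9; constraint 6: x3 - x2 = -1; constraint 13: x4 + x2 = 7. The remaining constraints are straightforward to verify.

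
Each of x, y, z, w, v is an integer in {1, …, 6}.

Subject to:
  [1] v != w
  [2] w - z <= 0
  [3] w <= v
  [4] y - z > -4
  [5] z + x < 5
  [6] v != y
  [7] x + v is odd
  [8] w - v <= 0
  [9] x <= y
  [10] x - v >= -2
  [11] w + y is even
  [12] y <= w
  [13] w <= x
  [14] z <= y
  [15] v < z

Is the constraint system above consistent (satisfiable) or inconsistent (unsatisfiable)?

Unsatisfiable

Constraints 8, 12, 14, and 15 give w ≤ v, v < z, z ≤ y, y ≤ w. Chaining: w ≤ v < z ≤ y ≤ w, which forces w < w — impossible.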